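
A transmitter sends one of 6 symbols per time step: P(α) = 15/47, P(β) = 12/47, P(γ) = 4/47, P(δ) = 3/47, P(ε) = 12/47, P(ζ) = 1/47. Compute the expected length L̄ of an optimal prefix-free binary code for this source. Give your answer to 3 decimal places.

Repeatedly combine the two least-probable nodes; the expected code length is the sum of the merged weights.
merge 1/47 + 3/47 → 4/47
merge 4/47 + 4/47 → 8/47
merge 8/47 + 12/47 → 20/47
merge 12/47 + 15/47 → 27/47
merge 20/47 + 27/47 → 1
L = 4/47 + 8/47 + 20/47 + 27/47 + 1 = 106/47 ≈ 2.255 bits/symbol.

2.255 bits/symbol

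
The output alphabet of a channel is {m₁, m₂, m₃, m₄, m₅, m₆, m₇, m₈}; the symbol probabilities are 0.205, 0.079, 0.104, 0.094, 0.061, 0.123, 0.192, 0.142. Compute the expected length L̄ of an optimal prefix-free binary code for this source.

2.935 bits/symbol

Repeatedly combine the two least-probable nodes; the expected code length is the sum of the merged weights.
merge 61/1000 + 79/1000 → 7/50
merge 47/500 + 13/125 → 99/500
merge 123/1000 + 7/50 → 263/1000
merge 71/500 + 24/125 → 167/500
merge 99/500 + 41/200 → 403/1000
merge 263/1000 + 167/500 → 597/1000
merge 403/1000 + 597/1000 → 1
L = 7/50 + 99/500 + 263/1000 + 167/500 + 403/1000 + 597/1000 + 1 = 587/200 = 2.935 bits/symbol.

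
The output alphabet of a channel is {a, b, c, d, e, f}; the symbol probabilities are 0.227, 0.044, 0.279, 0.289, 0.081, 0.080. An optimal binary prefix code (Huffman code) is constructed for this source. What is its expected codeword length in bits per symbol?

Repeatedly combine the two least-probable nodes; the expected code length is the sum of the merged weights.
merge 11/250 + 2/25 → 31/250
merge 81/1000 + 31/250 → 41/200
merge 41/200 + 227/1000 → 54/125
merge 279/1000 + 289/1000 → 71/125
merge 54/125 + 71/125 → 1
L = 31/250 + 41/200 + 54/125 + 71/125 + 1 = 2329/1000 = 2.329 bits/symbol.

2.329 bits/symbol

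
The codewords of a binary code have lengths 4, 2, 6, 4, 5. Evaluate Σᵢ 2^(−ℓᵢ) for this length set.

With common denominator 2^6 = 64: Σ 2^(−ℓᵢ) = 4/64 + 16/64 + 1/64 + 4/64 + 2/64 = 27/64 = 0.421875.

0.421875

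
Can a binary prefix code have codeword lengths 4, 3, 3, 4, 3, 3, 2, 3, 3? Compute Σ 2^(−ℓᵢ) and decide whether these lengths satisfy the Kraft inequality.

1.125; no

With common denominator 2^4 = 16: Σ 2^(−ℓᵢ) = 1/16 + 2/16 + 2/16 + 1/16 + 2/16 + 2/16 + 4/16 + 2/16 + 2/16 = 18/16 = 1.125.
Kraft's inequality requires Σ ≤ 1; here Σ = 1.125 > 1, so no such prefix code exists.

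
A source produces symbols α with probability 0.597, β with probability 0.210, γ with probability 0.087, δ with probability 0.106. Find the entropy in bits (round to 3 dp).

1.567 bits

H = −Σ pᵢ log₂ pᵢ.
−0.597·log₂(0.597) = 0.4443
−0.210·log₂(0.210) = 0.4728
−0.087·log₂(0.087) = 0.3065
−0.106·log₂(0.106) = 0.3432
Sum ≈ 1.5668 → 1.567 bits.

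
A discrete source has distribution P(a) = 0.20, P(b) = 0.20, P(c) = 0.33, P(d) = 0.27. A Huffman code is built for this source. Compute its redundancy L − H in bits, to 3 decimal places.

Entropy H = −Σ p log₂ p ≈ 1.9666 bits.
Huffman merges: 1/5+1/5→2/5; 27/100+33/100→3/5; 2/5+3/5→1. L = 2 ≈ 2.0000.
L − H = 2.0000 − 1.9666 = 0.033 bits.

0.033 bits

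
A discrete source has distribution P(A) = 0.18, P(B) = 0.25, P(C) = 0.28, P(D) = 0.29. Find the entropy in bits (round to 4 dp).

H = −Σ pᵢ log₂ pᵢ.
−0.18·log₂(0.18) = 0.4453
−0.25·log₂(0.25) = 0.5000
−0.28·log₂(0.28) = 0.5142
−0.29·log₂(0.29) = 0.5179
Sum ≈ 1.9774 → 1.9774 bits.

1.9774 bits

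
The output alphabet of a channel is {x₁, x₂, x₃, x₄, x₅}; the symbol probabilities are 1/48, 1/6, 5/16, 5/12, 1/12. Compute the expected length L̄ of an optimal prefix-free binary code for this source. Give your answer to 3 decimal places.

1.958 bits/symbol

Repeatedly combine the two least-probable nodes; the expected code length is the sum of the merged weights.
merge 1/48 + 1/12 → 5/48
merge 5/48 + 1/6 → 13/48
merge 13/48 + 5/16 → 7/12
merge 5/12 + 7/12 → 1
L = 5/48 + 13/48 + 7/12 + 1 = 47/24 ≈ 1.958 bits/symbol.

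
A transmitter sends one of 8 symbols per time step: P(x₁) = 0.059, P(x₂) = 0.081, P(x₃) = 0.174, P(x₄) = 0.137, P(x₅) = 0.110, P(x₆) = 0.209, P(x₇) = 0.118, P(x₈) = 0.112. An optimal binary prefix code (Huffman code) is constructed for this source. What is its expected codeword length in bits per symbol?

Repeatedly combine the two least-probable nodes; the expected code length is the sum of the merged weights.
merge 59/1000 + 81/1000 → 7/50
merge 11/100 + 14/125 → 111/500
merge 59/500 + 137/1000 → 51/200
merge 7/50 + 87/500 → 157/500
merge 209/1000 + 111/500 → 431/1000
merge 51/200 + 157/500 → 569/1000
merge 431/1000 + 569/1000 → 1
L = 7/50 + 111/500 + 51/200 + 157/500 + 431/1000 + 569/1000 + 1 = 2931/1000 = 2.931 bits/symbol.

2.931 bits/symbol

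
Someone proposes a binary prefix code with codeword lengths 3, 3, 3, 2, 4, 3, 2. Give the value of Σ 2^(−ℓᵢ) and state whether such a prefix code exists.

With common denominator 2^4 = 16: Σ 2^(−ℓᵢ) = 2/16 + 2/16 + 2/16 + 4/16 + 1/16 + 2/16 + 4/16 = 17/16 = 1.0625.
Kraft's inequality requires Σ ≤ 1; here Σ = 1.0625 > 1, so no such prefix code exists.

1.0625; no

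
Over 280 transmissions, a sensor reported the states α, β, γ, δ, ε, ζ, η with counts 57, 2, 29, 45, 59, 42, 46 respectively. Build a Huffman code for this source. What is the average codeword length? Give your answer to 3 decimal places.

Probabilities are the counts divided by 280.
Repeatedly combine the two least-probable nodes; the expected code length is the sum of the merged weights.
merge 1/140 + 29/280 → 31/280
merge 31/280 + 3/20 → 73/280
merge 9/56 + 23/140 → 13/40
merge 57/280 + 59/280 → 29/70
merge 73/280 + 13/40 → 41/70
merge 29/70 + 41/70 → 1
L = 31/280 + 73/280 + 13/40 + 29/70 + 41/70 + 1 = 151/56 ≈ 2.696 bits/symbol.

2.696 bits/symbol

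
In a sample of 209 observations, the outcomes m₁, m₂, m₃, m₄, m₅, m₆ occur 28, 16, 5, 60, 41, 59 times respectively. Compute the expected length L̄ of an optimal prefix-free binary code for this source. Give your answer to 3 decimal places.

2.335 bits/symbol

Probabilities are the counts divided by 209.
Repeatedly combine the two least-probable nodes; the expected code length is the sum of the merged weights.
merge 5/209 + 16/209 → 21/209
merge 21/209 + 28/209 → 49/209
merge 41/209 + 49/209 → 90/209
merge 59/209 + 60/209 → 119/209
merge 90/209 + 119/209 → 1
L = 21/209 + 49/209 + 90/209 + 119/209 + 1 = 488/209 ≈ 2.335 bits/symbol.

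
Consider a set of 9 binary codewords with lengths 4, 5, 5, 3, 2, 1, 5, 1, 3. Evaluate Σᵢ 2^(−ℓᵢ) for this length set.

1.65625

With common denominator 2^5 = 32: Σ 2^(−ℓᵢ) = 2/32 + 1/32 + 1/32 + 4/32 + 8/32 + 16/32 + 1/32 + 16/32 + 4/32 = 53/32 = 1.65625.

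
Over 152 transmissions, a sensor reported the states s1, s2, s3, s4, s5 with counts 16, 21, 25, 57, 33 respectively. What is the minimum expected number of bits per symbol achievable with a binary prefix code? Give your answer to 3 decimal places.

Probabilities are the counts divided by 152.
Repeatedly combine the two least-probable nodes; the expected code length is the sum of the merged weights.
merge 2/19 + 21/152 → 37/152
merge 25/152 + 33/152 → 29/76
merge 37/152 + 3/8 → 47/76
merge 29/76 + 47/76 → 1
L = 37/152 + 29/76 + 47/76 + 1 = 341/152 ≈ 2.243 bits/symbol.

2.243 bits/symbol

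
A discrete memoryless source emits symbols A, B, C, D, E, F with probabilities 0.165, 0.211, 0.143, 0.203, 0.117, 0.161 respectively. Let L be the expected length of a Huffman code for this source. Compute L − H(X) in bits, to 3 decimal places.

0.029 bits

Entropy H = −Σ p log₂ p ≈ 2.5572 bits.
Huffman merges: 117/1000+143/1000→13/50; 161/1000+33/200→163/500; 203/1000+211/1000→207/500; 13/50+163/500→293/500; 207/500+293/500→1. L = 1293/500 ≈ 2.5860.
L − H = 2.5860 − 2.5572 = 0.029 bits.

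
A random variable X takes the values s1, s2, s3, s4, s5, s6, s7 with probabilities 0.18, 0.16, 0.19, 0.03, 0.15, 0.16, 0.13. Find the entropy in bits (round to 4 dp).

2.6915 bits

H = −Σ pᵢ log₂ pᵢ.
−0.18·log₂(0.18) = 0.4453
−0.16·log₂(0.16) = 0.4230
−0.19·log₂(0.19) = 0.4552
−0.03·log₂(0.03) = 0.1518
−0.15·log₂(0.15) = 0.4105
−0.16·log₂(0.16) = 0.4230
−0.13·log₂(0.13) = 0.3826
Sum ≈ 2.6915 → 2.6915 bits.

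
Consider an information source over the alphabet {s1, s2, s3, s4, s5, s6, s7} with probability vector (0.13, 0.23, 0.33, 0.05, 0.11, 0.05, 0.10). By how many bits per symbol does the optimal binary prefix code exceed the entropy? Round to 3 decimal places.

Entropy H = −Σ p log₂ p ≈ 2.5128 bits.
Huffman merges: 1/20+1/20→1/10; 1/10+1/10→1/5; 11/100+13/100→6/25; 1/5+23/100→43/100; 6/25+33/100→57/100; 43/100+57/100→1. L = 127/50 ≈ 2.5400.
L − H = 2.5400 − 2.5128 = 0.027 bits.

0.027 bits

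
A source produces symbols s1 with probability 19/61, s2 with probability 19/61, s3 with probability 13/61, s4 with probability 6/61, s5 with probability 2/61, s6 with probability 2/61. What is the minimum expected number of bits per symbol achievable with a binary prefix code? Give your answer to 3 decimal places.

Repeatedly combine the two least-probable nodes; the expected code length is the sum of the merged weights.
merge 2/61 + 2/61 → 4/61
merge 4/61 + 6/61 → 10/61
merge 10/61 + 13/61 → 23/61
merge 19/61 + 19/61 → 38/61
merge 23/61 + 38/61 → 1
L = 4/61 + 10/61 + 23/61 + 38/61 + 1 = 136/61 ≈ 2.230 bits/symbol.

2.230 bits/symbol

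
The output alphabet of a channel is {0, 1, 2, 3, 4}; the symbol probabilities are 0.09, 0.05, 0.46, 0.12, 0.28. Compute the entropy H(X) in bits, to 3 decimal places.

H = −Σ pᵢ log₂ pᵢ.
−0.09·log₂(0.09) = 0.3127
−0.05·log₂(0.05) = 0.2161
−0.46·log₂(0.46) = 0.5153
−0.12·log₂(0.12) = 0.3671
−0.28·log₂(0.28) = 0.5142
Sum ≈ 1.9254 → 1.925 bits.

1.925 bits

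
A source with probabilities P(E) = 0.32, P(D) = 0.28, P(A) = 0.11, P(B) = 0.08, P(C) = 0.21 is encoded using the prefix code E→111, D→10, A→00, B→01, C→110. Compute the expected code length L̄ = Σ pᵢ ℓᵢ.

2.53 bits/symbol

L̄ = Σ pᵢ·ℓᵢ = 0.32·3 + 0.28·2 + 0.11·2 + 0.08·2 + 0.21·3 = 2.53 bits/symbol.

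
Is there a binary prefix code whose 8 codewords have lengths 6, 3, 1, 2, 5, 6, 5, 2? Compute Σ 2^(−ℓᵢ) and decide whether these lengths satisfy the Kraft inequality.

With common denominator 2^6 = 64: Σ 2^(−ℓᵢ) = 1/64 + 8/64 + 32/64 + 16/64 + 2/64 + 1/64 + 2/64 + 16/64 = 78/64 = 1.21875.
Kraft's inequality requires Σ ≤ 1; here Σ = 1.21875 > 1, so no such prefix code exists.

1.21875; no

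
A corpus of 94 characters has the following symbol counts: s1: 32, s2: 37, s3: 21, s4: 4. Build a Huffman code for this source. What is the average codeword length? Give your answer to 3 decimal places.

Probabilities are the counts divided by 94.
Repeatedly combine the two least-probable nodes; the expected code length is the sum of the merged weights.
merge 2/47 + 21/94 → 25/94
merge 25/94 + 16/47 → 57/94
merge 37/94 + 57/94 → 1
L = 25/94 + 57/94 + 1 = 88/47 ≈ 1.872 bits/symbol.

1.872 bits/symbol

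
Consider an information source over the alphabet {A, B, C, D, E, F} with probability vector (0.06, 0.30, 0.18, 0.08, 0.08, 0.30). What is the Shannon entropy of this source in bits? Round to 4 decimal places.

H = −Σ pᵢ log₂ pᵢ.
−0.06·log₂(0.06) = 0.2435
−0.30·log₂(0.30) = 0.5211
−0.18·log₂(0.18) = 0.4453
−0.08·log₂(0.08) = 0.2915
−0.08·log₂(0.08) = 0.2915
−0.30·log₂(0.30) = 0.5211
Sum ≈ 2.3140 → 2.3140 bits.

2.3140 bits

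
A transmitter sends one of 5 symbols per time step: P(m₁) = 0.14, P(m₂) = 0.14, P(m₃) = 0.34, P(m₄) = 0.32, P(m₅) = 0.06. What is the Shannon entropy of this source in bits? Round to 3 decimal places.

2.093 bits

H = −Σ pᵢ log₂ pᵢ.
−0.14·log₂(0.14) = 0.3971
−0.14·log₂(0.14) = 0.3971
−0.34·log₂(0.34) = 0.5292
−0.32·log₂(0.32) = 0.5260
−0.06·log₂(0.06) = 0.2435
Sum ≈ 2.0930 → 2.093 bits.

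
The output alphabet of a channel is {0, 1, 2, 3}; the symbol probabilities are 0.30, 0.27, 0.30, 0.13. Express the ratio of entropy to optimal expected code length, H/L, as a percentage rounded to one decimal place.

Entropy H = −Σ p log₂ p ≈ 1.9348 bits.
Huffman merges: 13/100+27/100→2/5; 3/10+3/10→3/5; 2/5+3/5→1. L = 2 ≈ 2.0000.
Efficiency = H/L = 1.9348/2.0000 = 96.7%.

96.7%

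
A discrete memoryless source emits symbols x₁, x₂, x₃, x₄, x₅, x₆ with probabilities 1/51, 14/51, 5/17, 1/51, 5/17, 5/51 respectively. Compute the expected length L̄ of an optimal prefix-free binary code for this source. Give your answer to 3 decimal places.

Repeatedly combine the two least-probable nodes; the expected code length is the sum of the merged weights.
merge 1/51 + 1/51 → 2/51
merge 2/51 + 5/51 → 7/51
merge 7/51 + 14/51 → 7/17
merge 5/17 + 5/17 → 10/17
merge 7/17 + 10/17 → 1
L = 2/51 + 7/51 + 7/17 + 10/17 + 1 = 37/17 ≈ 2.176 bits/symbol.

2.176 bits/symbol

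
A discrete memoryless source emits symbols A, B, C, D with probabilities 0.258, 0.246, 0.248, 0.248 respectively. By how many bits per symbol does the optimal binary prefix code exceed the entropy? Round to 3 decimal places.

0.000 bits

Entropy H = −Σ p log₂ p ≈ 1.9997 bits.
Huffman merges: 123/500+31/125→247/500; 31/125+129/500→253/500; 247/500+253/500→1. L = 2 ≈ 2.0000.
L − H = 2.0000 − 1.9997 = 0.000 bits.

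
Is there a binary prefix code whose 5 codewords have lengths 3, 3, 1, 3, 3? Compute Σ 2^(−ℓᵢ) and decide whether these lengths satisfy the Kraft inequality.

1; yes

With common denominator 2^3 = 8: Σ 2^(−ℓᵢ) = 1/8 + 1/8 + 4/8 + 1/8 + 1/8 = 8/8 = 1.
Kraft's inequality requires Σ ≤ 1; here Σ = 1 ≤ 1, so such a prefix code exists.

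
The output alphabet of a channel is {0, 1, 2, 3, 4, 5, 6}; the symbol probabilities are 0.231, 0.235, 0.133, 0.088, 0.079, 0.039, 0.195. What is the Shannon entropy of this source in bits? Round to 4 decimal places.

2.6067 bits

H = −Σ pᵢ log₂ pᵢ.
−0.231·log₂(0.231) = 0.4883
−0.235·log₂(0.235) = 0.4910
−0.133·log₂(0.133) = 0.3871
−0.088·log₂(0.088) = 0.3086
−0.079·log₂(0.079) = 0.2893
−0.039·log₂(0.039) = 0.1825
−0.195·log₂(0.195) = 0.4599
Sum ≈ 2.6067 → 2.6067 bits.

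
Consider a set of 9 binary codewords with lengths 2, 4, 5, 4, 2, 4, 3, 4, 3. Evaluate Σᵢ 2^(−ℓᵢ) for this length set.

1.03125

With common denominator 2^5 = 32: Σ 2^(−ℓᵢ) = 8/32 + 2/32 + 1/32 + 2/32 + 8/32 + 2/32 + 4/32 + 2/32 + 4/32 = 33/32 = 1.03125.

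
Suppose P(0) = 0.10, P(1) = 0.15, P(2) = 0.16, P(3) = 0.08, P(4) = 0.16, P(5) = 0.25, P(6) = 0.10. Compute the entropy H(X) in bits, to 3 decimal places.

2.712 bits

H = −Σ pᵢ log₂ pᵢ.
−0.10·log₂(0.10) = 0.3322
−0.15·log₂(0.15) = 0.4105
−0.16·log₂(0.16) = 0.4230
−0.08·log₂(0.08) = 0.2915
−0.16·log₂(0.16) = 0.4230
−0.25·log₂(0.25) = 0.5000
−0.10·log₂(0.10) = 0.3322
Sum ≈ 2.7125 → 2.712 bits.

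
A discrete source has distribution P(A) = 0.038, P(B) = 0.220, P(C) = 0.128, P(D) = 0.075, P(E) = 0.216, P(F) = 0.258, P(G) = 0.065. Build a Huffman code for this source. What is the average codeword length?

2.587 bits/symbol

Repeatedly combine the two least-probable nodes; the expected code length is the sum of the merged weights.
merge 19/500 + 13/200 → 103/1000
merge 3/40 + 103/1000 → 89/500
merge 16/125 + 89/500 → 153/500
merge 27/125 + 11/50 → 109/250
merge 129/500 + 153/500 → 141/250
merge 109/250 + 141/250 → 1
L = 103/1000 + 89/500 + 153/500 + 109/250 + 141/250 + 1 = 2587/1000 = 2.587 bits/symbol.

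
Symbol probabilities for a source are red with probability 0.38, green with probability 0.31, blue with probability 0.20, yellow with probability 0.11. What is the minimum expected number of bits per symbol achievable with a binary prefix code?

1.93 bits/symbol

Repeatedly combine the two least-probable nodes; the expected code length is the sum of the merged weights.
merge 11/100 + 1/5 → 31/100
merge 31/100 + 31/100 → 31/50
merge 19/50 + 31/50 → 1
L = 31/100 + 31/50 + 1 = 193/100 = 1.93 bits/symbol.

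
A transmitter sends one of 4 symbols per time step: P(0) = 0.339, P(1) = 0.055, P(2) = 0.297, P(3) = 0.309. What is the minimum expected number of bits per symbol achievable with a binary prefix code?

2 bits/symbol

Repeatedly combine the two least-probable nodes; the expected code length is the sum of the merged weights.
merge 11/200 + 297/1000 → 44/125
merge 309/1000 + 339/1000 → 81/125
merge 44/125 + 81/125 → 1
L = 44/125 + 81/125 + 1 = 2 bits/symbol.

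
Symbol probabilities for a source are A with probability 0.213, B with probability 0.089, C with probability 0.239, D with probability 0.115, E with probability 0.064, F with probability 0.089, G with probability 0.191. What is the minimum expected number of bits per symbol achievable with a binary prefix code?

2.701 bits/symbol

Repeatedly combine the two least-probable nodes; the expected code length is the sum of the merged weights.
merge 8/125 + 89/1000 → 153/1000
merge 89/1000 + 23/200 → 51/250
merge 153/1000 + 191/1000 → 43/125
merge 51/250 + 213/1000 → 417/1000
merge 239/1000 + 43/125 → 583/1000
merge 417/1000 + 583/1000 → 1
L = 153/1000 + 51/250 + 43/125 + 417/1000 + 583/1000 + 1 = 2701/1000 = 2.701 bits/symbol.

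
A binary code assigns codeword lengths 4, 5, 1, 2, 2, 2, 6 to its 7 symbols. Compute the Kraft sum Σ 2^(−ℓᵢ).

With common denominator 2^6 = 64: Σ 2^(−ℓᵢ) = 4/64 + 2/64 + 32/64 + 16/64 + 16/64 + 16/64 + 1/64 = 87/64 = 1.359375.

1.359375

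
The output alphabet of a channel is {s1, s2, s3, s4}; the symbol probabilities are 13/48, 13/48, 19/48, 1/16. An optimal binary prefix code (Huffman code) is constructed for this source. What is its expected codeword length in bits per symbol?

Repeatedly combine the two least-probable nodes; the expected code length is the sum of the merged weights.
merge 1/16 + 13/48 → 1/3
merge 13/48 + 1/3 → 29/48
merge 19/48 + 29/48 → 1
L = 1/3 + 29/48 + 1 = 31/16 = 1.9375 bits/symbol.

1.9375 bits/symbol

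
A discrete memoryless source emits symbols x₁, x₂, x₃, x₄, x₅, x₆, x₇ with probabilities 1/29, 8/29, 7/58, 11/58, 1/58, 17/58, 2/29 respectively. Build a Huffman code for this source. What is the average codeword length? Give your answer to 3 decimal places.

2.414 bits/symbol

Repeatedly combine the two least-probable nodes; the expected code length is the sum of the merged weights.
merge 1/58 + 1/29 → 3/58
merge 3/58 + 2/29 → 7/58
merge 7/58 + 7/58 → 7/29
merge 11/58 + 7/29 → 25/58
merge 8/29 + 17/58 → 33/58
merge 25/58 + 33/58 → 1
L = 3/58 + 7/58 + 7/29 + 25/58 + 33/58 + 1 = 70/29 ≈ 2.414 bits/symbol.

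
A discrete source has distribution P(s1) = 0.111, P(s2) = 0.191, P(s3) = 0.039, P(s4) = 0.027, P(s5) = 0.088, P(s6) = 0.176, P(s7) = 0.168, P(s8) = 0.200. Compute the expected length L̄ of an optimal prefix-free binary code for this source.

Repeatedly combine the two least-probable nodes; the expected code length is the sum of the merged weights.
merge 27/1000 + 39/1000 → 33/500
merge 33/500 + 11/125 → 77/500
merge 111/1000 + 77/500 → 53/200
merge 21/125 + 22/125 → 43/125
merge 191/1000 + 1/5 → 391/1000
merge 53/200 + 43/125 → 609/1000
merge 391/1000 + 609/1000 → 1
L = 33/500 + 77/500 + 53/200 + 43/125 + 391/1000 + 609/1000 + 1 = 2829/1000 = 2.829 bits/symbol.

2.829 bits/symbol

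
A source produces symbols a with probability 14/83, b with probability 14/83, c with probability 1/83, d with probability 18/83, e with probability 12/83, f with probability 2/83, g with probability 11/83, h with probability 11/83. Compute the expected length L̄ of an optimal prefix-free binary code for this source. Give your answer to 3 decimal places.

2.819 bits/symbol

Repeatedly combine the two least-probable nodes; the expected code length is the sum of the merged weights.
merge 1/83 + 2/83 → 3/83
merge 3/83 + 11/83 → 14/83
merge 11/83 + 12/83 → 23/83
merge 14/83 + 14/83 → 28/83
merge 14/83 + 18/83 → 32/83
merge 23/83 + 28/83 → 51/83
merge 32/83 + 51/83 → 1
L = 3/83 + 14/83 + 23/83 + 28/83 + 32/83 + 51/83 + 1 = 234/83 ≈ 2.819 bits/symbol.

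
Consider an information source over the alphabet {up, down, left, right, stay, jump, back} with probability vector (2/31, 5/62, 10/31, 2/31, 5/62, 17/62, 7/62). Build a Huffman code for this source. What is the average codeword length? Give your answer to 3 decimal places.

Repeatedly combine the two least-probable nodes; the expected code length is the sum of the merged weights.
merge 2/31 + 2/31 → 4/31
merge 5/62 + 5/62 → 5/31
merge 7/62 + 4/31 → 15/62
merge 5/31 + 15/62 → 25/62
merge 17/62 + 10/31 → 37/62
merge 25/62 + 37/62 → 1
L = 4/31 + 5/31 + 15/62 + 25/62 + 37/62 + 1 = 157/62 ≈ 2.532 bits/symbol.

2.532 bits/symbol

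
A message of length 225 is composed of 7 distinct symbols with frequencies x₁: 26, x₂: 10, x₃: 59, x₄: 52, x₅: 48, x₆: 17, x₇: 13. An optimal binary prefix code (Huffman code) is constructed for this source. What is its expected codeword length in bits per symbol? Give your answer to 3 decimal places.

Probabilities are the counts divided by 225.
Repeatedly combine the two least-probable nodes; the expected code length is the sum of the merged weights.
merge 2/45 + 13/225 → 23/225
merge 17/225 + 23/225 → 8/45
merge 26/225 + 8/45 → 22/75
merge 16/75 + 52/225 → 4/9
merge 59/225 + 22/75 → 5/9
merge 4/9 + 5/9 → 1
L = 23/225 + 8/45 + 22/75 + 4/9 + 5/9 + 1 = 193/75 ≈ 2.573 bits/symbol.

2.573 bits/symbol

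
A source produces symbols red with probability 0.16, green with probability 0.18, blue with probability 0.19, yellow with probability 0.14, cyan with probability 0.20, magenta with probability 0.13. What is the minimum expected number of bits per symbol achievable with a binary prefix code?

Repeatedly combine the two least-probable nodes; the expected code length is the sum of the merged weights.
merge 13/100 + 7/50 → 27/100
merge 4/25 + 9/50 → 17/50
merge 19/100 + 1/5 → 39/100
merge 27/100 + 17/50 → 61/100
merge 39/100 + 61/100 → 1
L = 27/100 + 17/50 + 39/100 + 61/100 + 1 = 261/100 = 2.61 bits/symbol.

2.61 bits/symbol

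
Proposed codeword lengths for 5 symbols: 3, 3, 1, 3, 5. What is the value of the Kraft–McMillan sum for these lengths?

With common denominator 2^5 = 32: Σ 2^(−ℓᵢ) = 4/32 + 4/32 + 16/32 + 4/32 + 1/32 = 29/32 = 0.90625.

0.90625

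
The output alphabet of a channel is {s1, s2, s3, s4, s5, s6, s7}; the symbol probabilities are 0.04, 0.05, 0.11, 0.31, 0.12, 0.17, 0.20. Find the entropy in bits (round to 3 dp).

2.542 bits

H = −Σ pᵢ log₂ pᵢ.
−0.04·log₂(0.04) = 0.1858
−0.05·log₂(0.05) = 0.2161
−0.11·log₂(0.11) = 0.3503
−0.31·log₂(0.31) = 0.5238
−0.12·log₂(0.12) = 0.3671
−0.17·log₂(0.17) = 0.4346
−0.20·log₂(0.20) = 0.4644
Sum ≈ 2.5420 → 2.542 bits.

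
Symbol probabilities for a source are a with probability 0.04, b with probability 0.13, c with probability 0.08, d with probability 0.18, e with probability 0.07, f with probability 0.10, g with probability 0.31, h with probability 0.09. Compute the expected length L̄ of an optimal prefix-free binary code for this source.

2.79 bits/symbol

Repeatedly combine the two least-probable nodes; the expected code length is the sum of the merged weights.
merge 1/25 + 7/100 → 11/100
merge 2/25 + 9/100 → 17/100
merge 1/10 + 11/100 → 21/100
merge 13/100 + 17/100 → 3/10
merge 9/50 + 21/100 → 39/100
merge 3/10 + 31/100 → 61/100
merge 39/100 + 61/100 → 1
L = 11/100 + 17/100 + 21/100 + 3/10 + 39/100 + 61/100 + 1 = 279/100 = 2.79 bits/symbol.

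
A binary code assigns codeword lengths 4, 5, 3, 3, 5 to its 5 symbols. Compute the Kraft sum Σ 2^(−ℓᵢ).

0.375

With common denominator 2^5 = 32: Σ 2^(−ℓᵢ) = 2/32 + 1/32 + 4/32 + 4/32 + 1/32 = 12/32 = 0.375.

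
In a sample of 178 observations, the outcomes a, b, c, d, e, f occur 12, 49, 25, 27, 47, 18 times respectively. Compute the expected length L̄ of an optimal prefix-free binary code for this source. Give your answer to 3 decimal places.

Probabilities are the counts divided by 178.
Repeatedly combine the two least-probable nodes; the expected code length is the sum of the merged weights.
merge 6/89 + 9/89 → 15/89
merge 25/178 + 27/178 → 26/89
merge 15/89 + 47/178 → 77/178
merge 49/178 + 26/89 → 101/178
merge 77/178 + 101/178 → 1
L = 15/89 + 26/89 + 77/178 + 101/178 + 1 = 219/89 ≈ 2.461 bits/symbol.

2.461 bits/symbol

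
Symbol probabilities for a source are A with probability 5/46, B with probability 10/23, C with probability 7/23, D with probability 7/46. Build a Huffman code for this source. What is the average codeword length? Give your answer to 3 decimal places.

1.826 bits/symbol

Repeatedly combine the two least-probable nodes; the expected code length is the sum of the merged weights.
merge 5/46 + 7/46 → 6/23
merge 6/23 + 7/23 → 13/23
merge 10/23 + 13/23 → 1
L = 6/23 + 13/23 + 1 = 42/23 ≈ 1.826 bits/symbol.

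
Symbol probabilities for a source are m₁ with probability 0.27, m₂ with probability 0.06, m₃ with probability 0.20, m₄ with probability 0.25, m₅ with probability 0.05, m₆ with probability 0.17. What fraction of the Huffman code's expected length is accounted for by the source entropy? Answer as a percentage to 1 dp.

99.1%

Entropy H = −Σ p log₂ p ≈ 2.3686 bits.
Huffman merges: 1/20+3/50→11/100; 11/100+17/100→7/25; 1/5+1/4→9/20; 27/100+7/25→11/20; 9/20+11/20→1. L = 239/100 ≈ 2.3900.
Efficiency = H/L = 2.3686/2.3900 = 99.1%.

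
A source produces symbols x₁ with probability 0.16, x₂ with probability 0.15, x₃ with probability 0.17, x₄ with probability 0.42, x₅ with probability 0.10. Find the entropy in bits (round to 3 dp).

2.126 bits

H = −Σ pᵢ log₂ pᵢ.
−0.16·log₂(0.16) = 0.4230
−0.15·log₂(0.15) = 0.4105
−0.17·log₂(0.17) = 0.4346
−0.42·log₂(0.42) = 0.5256
−0.10·log₂(0.10) = 0.3322
Sum ≈ 2.1260 → 2.126 bits.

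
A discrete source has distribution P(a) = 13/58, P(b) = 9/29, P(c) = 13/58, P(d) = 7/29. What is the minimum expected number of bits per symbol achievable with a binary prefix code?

Repeatedly combine the two least-probable nodes; the expected code length is the sum of the merged weights.
merge 13/58 + 13/58 → 13/29
merge 7/29 + 9/29 → 16/29
merge 13/29 + 16/29 → 1
L = 13/29 + 16/29 + 1 = 2 bits/symbol.

2 bits/symbol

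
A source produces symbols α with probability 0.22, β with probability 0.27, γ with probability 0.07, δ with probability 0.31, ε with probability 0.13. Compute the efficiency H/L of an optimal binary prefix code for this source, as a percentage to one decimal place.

Entropy H = −Σ p log₂ p ≈ 2.1656 bits.
Huffman merges: 7/100+13/100→1/5; 1/5+11/50→21/50; 27/100+31/100→29/50; 21/50+29/50→1. L = 11/5 ≈ 2.2000.
Efficiency = H/L = 2.1656/2.2000 = 98.4%.

98.4%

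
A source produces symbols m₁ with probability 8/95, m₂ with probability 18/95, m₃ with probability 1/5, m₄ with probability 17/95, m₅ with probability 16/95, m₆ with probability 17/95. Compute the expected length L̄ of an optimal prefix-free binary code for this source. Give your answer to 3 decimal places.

2.611 bits/symbol

Repeatedly combine the two least-probable nodes; the expected code length is the sum of the merged weights.
merge 8/95 + 16/95 → 24/95
merge 17/95 + 17/95 → 34/95
merge 18/95 + 1/5 → 37/95
merge 24/95 + 34/95 → 58/95
merge 37/95 + 58/95 → 1
L = 24/95 + 34/95 + 37/95 + 58/95 + 1 = 248/95 ≈ 2.611 bits/symbol.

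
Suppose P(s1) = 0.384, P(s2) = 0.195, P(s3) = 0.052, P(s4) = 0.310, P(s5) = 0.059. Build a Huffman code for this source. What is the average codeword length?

2.033 bits/symbol

Repeatedly combine the two least-probable nodes; the expected code length is the sum of the merged weights.
merge 13/250 + 59/1000 → 111/1000
merge 111/1000 + 39/200 → 153/500
merge 153/500 + 31/100 → 77/125
merge 48/125 + 77/125 → 1
L = 111/1000 + 153/500 + 77/125 + 1 = 2033/1000 = 2.033 bits/symbol.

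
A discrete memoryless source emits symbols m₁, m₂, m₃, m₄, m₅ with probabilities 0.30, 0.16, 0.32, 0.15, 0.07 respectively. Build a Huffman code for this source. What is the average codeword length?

Repeatedly combine the two least-probable nodes; the expected code length is the sum of the merged weights.
merge 7/100 + 3/20 → 11/50
merge 4/25 + 11/50 → 19/50
merge 3/10 + 8/25 → 31/50
merge 19/50 + 31/50 → 1
L = 11/50 + 19/50 + 31/50 + 1 = 111/50 = 2.22 bits/symbol.

2.22 bits/symbol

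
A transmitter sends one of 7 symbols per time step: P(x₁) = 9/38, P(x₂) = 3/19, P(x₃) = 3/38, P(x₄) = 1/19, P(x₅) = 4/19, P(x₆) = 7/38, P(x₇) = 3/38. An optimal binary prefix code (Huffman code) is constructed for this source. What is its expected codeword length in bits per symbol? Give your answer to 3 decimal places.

Repeatedly combine the two least-probable nodes; the expected code length is the sum of the merged weights.
merge 1/19 + 3/38 → 5/38
merge 3/38 + 5/38 → 4/19
merge 3/19 + 7/38 → 13/38
merge 4/19 + 4/19 → 8/19
merge 9/38 + 13/38 → 11/19
merge 8/19 + 11/19 → 1
L = 5/38 + 4/19 + 13/38 + 8/19 + 11/19 + 1 = 51/19 ≈ 2.684 bits/symbol.

2.684 bits/symbol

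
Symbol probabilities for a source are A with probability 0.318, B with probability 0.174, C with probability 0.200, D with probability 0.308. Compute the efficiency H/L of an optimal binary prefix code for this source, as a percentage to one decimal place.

97.6%

Entropy H = −Σ p log₂ p ≈ 1.9523 bits.
Huffman merges: 87/500+1/5→187/500; 77/250+159/500→313/500; 187/500+313/500→1. L = 2 ≈ 2.0000.
Efficiency = H/L = 1.9523/2.0000 = 97.6%.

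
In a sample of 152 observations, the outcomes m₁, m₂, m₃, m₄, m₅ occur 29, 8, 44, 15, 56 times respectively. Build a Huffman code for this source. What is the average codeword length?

Probabilities are the counts divided by 152.
Repeatedly combine the two least-probable nodes; the expected code length is the sum of the merged weights.
merge 1/19 + 15/152 → 23/152
merge 23/152 + 29/152 → 13/38
merge 11/38 + 13/38 → 12/19
merge 7/19 + 12/19 → 1
L = 23/152 + 13/38 + 12/19 + 1 = 17/8 = 2.125 bits/symbol.

2.125 bits/symbol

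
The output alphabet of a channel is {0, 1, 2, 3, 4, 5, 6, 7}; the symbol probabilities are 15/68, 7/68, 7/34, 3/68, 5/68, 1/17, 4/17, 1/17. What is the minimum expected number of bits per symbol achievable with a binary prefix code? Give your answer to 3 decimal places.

2.779 bits/symbol

Repeatedly combine the two least-probable nodes; the expected code length is the sum of the merged weights.
merge 3/68 + 1/17 → 7/68
merge 1/17 + 5/68 → 9/68
merge 7/68 + 7/68 → 7/34
merge 9/68 + 7/34 → 23/68
merge 7/34 + 15/68 → 29/68
merge 4/17 + 23/68 → 39/68
merge 29/68 + 39/68 → 1
L = 7/68 + 9/68 + 7/34 + 23/68 + 29/68 + 39/68 + 1 = 189/68 ≈ 2.779 bits/symbol.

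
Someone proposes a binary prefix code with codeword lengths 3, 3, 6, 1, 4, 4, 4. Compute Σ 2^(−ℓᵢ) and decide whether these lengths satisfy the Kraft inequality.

With common denominator 2^6 = 64: Σ 2^(−ℓᵢ) = 8/64 + 8/64 + 1/64 + 32/64 + 4/64 + 4/64 + 4/64 = 61/64 = 0.953125.
Kraft's inequality requires Σ ≤ 1; here Σ = 0.953125 ≤ 1, so such a prefix code exists.

0.953125; yes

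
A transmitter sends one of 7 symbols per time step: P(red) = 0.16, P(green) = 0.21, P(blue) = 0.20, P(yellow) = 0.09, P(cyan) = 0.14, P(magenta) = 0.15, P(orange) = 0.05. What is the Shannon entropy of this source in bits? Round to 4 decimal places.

2.6966 bits

H = −Σ pᵢ log₂ pᵢ.
−0.16·log₂(0.16) = 0.4230
−0.21·log₂(0.21) = 0.4728
−0.20·log₂(0.20) = 0.4644
−0.09·log₂(0.09) = 0.3127
−0.14·log₂(0.14) = 0.3971
−0.15·log₂(0.15) = 0.4105
−0.05·log₂(0.05) = 0.2161
Sum ≈ 2.6966 → 2.6966 bits.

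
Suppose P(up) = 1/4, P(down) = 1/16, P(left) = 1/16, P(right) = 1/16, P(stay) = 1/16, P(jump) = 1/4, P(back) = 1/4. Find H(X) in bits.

2.5 bits

Each probability is a power of 1/2, so log₂(1/p) is an integer.
H = Σ p·log₂(1/p) = 1/4·2 + 1/16·4 + 1/16·4 + 1/16·4 + 1/16·4 + 1/4·2 + 1/4·2 = 2.5 bits.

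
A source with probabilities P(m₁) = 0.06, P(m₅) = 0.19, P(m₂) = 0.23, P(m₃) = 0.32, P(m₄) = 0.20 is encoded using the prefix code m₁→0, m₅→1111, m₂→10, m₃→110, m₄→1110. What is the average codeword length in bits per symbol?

3.04 bits/symbol

L̄ = Σ pᵢ·ℓᵢ = 0.06·1 + 0.19·4 + 0.23·2 + 0.32·3 + 0.20·4 = 3.04 bits/symbol.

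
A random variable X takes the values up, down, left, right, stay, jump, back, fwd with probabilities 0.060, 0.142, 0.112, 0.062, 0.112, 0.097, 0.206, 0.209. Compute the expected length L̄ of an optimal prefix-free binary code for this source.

2.913 bits/symbol

Repeatedly combine the two least-probable nodes; the expected code length is the sum of the merged weights.
merge 3/50 + 31/500 → 61/500
merge 97/1000 + 14/125 → 209/1000
merge 14/125 + 61/500 → 117/500
merge 71/500 + 103/500 → 87/250
merge 209/1000 + 209/1000 → 209/500
merge 117/500 + 87/250 → 291/500
merge 209/500 + 291/500 → 1
L = 61/500 + 209/1000 + 117/500 + 87/250 + 209/500 + 291/500 + 1 = 2913/1000 = 2.913 bits/symbol.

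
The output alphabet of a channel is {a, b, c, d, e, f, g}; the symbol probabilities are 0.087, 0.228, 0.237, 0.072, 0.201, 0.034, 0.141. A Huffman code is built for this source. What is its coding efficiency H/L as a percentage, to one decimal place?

Entropy H = −Σ p log₂ p ≈ 2.5880 bits.
Huffman merges: 17/500+9/125→53/500; 87/1000+53/500→193/1000; 141/1000+193/1000→167/500; 201/1000+57/250→429/1000; 237/1000+167/500→571/1000; 429/1000+571/1000→1. L = 2633/1000 ≈ 2.6330.
Efficiency = H/L = 2.5880/2.6330 = 98.3%.

98.3%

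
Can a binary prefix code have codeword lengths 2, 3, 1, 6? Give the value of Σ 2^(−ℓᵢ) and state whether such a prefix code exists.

0.890625; yes

With common denominator 2^6 = 64: Σ 2^(−ℓᵢ) = 16/64 + 8/64 + 32/64 + 1/64 = 57/64 = 0.890625.
Kraft's inequality requires Σ ≤ 1; here Σ = 0.890625 ≤ 1, so such a prefix code exists.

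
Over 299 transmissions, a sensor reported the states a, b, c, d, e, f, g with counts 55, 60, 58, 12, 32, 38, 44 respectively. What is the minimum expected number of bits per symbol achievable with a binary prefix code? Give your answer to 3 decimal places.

Probabilities are the counts divided by 299.
Repeatedly combine the two least-probable nodes; the expected code length is the sum of the merged weights.
merge 12/299 + 32/299 → 44/299
merge 38/299 + 44/299 → 82/299
merge 44/299 + 55/299 → 99/299
merge 58/299 + 60/299 → 118/299
merge 82/299 + 99/299 → 181/299
merge 118/299 + 181/299 → 1
L = 44/299 + 82/299 + 99/299 + 118/299 + 181/299 + 1 = 823/299 ≈ 2.753 bits/symbol.

2.753 bits/symbol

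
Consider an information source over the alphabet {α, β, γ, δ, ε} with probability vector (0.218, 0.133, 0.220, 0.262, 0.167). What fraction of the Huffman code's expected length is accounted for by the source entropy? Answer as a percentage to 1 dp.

99.3%

Entropy H = −Σ p log₂ p ≈ 2.2842 bits.
Huffman merges: 133/1000+167/1000→3/10; 109/500+11/50→219/500; 131/500+3/10→281/500; 219/500+281/500→1. L = 23/10 ≈ 2.3000.
Efficiency = H/L = 2.2842/2.3000 = 99.3%.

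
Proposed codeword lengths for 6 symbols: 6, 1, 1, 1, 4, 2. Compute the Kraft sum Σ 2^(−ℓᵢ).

With common denominator 2^6 = 64: Σ 2^(−ℓᵢ) = 1/64 + 32/64 + 32/64 + 32/64 + 4/64 + 16/64 = 117/64 = 1.828125.

1.828125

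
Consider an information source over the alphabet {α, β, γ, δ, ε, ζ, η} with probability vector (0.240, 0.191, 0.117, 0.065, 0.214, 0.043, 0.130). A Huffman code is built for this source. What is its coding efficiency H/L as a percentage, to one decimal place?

98.8%

Entropy H = −Σ p log₂ p ≈ 2.6226 bits.
Huffman merges: 43/1000+13/200→27/250; 27/250+117/1000→9/40; 13/100+191/1000→321/1000; 107/500+9/40→439/1000; 6/25+321/1000→561/1000; 439/1000+561/1000→1. L = 1327/500 ≈ 2.6540.
Efficiency = H/L = 2.6226/2.6540 = 98.8%.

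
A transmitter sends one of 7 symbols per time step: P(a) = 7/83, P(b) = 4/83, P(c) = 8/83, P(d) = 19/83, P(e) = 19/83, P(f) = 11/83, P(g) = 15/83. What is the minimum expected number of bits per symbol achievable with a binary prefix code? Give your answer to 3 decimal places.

2.675 bits/symbol

Repeatedly combine the two least-probable nodes; the expected code length is the sum of the merged weights.
merge 4/83 + 7/83 → 11/83
merge 8/83 + 11/83 → 19/83
merge 11/83 + 15/83 → 26/83
merge 19/83 + 19/83 → 38/83
merge 19/83 + 26/83 → 45/83
merge 38/83 + 45/83 → 1
L = 11/83 + 19/83 + 26/83 + 38/83 + 45/83 + 1 = 222/83 ≈ 2.675 bits/symbol.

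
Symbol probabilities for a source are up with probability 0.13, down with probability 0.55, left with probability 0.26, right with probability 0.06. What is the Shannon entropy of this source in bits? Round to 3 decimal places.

H = −Σ pᵢ log₂ pᵢ.
−0.13·log₂(0.13) = 0.3826
−0.55·log₂(0.55) = 0.4744
−0.26·log₂(0.26) = 0.5053
−0.06·log₂(0.06) = 0.2435
Sum ≈ 1.6058 → 1.606 bits.

1.606 bits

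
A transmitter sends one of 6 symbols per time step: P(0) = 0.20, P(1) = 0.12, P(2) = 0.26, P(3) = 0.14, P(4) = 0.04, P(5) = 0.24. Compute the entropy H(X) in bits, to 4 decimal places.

2.4137 bits

H = −Σ pᵢ log₂ pᵢ.
−0.20·log₂(0.20) = 0.4644
−0.12·log₂(0.12) = 0.3671
−0.26·log₂(0.26) = 0.5053
−0.14·log₂(0.14) = 0.3971
−0.04·log₂(0.04) = 0.1858
−0.24·log₂(0.24) = 0.4941
Sum ≈ 2.4137 → 2.4137 bits.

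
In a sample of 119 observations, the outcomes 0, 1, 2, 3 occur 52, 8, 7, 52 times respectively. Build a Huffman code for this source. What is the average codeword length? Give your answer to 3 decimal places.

Probabilities are the counts divided by 119.
Repeatedly combine the two least-probable nodes; the expected code length is the sum of the merged weights.
merge 1/17 + 8/119 → 15/119
merge 15/119 + 52/119 → 67/119
merge 52/119 + 67/119 → 1
L = 15/119 + 67/119 + 1 = 201/119 ≈ 1.689 bits/symbol.

1.689 bits/symbol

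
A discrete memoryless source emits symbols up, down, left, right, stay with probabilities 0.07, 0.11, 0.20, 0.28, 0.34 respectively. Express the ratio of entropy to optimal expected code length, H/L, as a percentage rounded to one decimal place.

Entropy H = −Σ p log₂ p ≈ 2.1266 bits.
Huffman merges: 7/100+11/100→9/50; 9/50+1/5→19/50; 7/25+17/50→31/50; 19/50+31/50→1. L = 109/50 ≈ 2.1800.
Efficiency = H/L = 2.1266/2.1800 = 97.6%.

97.6%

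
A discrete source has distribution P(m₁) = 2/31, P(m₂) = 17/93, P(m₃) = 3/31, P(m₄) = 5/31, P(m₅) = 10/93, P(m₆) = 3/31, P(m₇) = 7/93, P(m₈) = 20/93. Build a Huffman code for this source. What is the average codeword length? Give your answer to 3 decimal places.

2.925 bits/symbol

Repeatedly combine the two least-probable nodes; the expected code length is the sum of the merged weights.
merge 2/31 + 7/93 → 13/93
merge 3/31 + 3/31 → 6/31
merge 10/93 + 13/93 → 23/93
merge 5/31 + 17/93 → 32/93
merge 6/31 + 20/93 → 38/93
merge 23/93 + 32/93 → 55/93
merge 38/93 + 55/93 → 1
L = 13/93 + 6/31 + 23/93 + 32/93 + 38/93 + 55/93 + 1 = 272/93 ≈ 2.925 bits/symbol.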